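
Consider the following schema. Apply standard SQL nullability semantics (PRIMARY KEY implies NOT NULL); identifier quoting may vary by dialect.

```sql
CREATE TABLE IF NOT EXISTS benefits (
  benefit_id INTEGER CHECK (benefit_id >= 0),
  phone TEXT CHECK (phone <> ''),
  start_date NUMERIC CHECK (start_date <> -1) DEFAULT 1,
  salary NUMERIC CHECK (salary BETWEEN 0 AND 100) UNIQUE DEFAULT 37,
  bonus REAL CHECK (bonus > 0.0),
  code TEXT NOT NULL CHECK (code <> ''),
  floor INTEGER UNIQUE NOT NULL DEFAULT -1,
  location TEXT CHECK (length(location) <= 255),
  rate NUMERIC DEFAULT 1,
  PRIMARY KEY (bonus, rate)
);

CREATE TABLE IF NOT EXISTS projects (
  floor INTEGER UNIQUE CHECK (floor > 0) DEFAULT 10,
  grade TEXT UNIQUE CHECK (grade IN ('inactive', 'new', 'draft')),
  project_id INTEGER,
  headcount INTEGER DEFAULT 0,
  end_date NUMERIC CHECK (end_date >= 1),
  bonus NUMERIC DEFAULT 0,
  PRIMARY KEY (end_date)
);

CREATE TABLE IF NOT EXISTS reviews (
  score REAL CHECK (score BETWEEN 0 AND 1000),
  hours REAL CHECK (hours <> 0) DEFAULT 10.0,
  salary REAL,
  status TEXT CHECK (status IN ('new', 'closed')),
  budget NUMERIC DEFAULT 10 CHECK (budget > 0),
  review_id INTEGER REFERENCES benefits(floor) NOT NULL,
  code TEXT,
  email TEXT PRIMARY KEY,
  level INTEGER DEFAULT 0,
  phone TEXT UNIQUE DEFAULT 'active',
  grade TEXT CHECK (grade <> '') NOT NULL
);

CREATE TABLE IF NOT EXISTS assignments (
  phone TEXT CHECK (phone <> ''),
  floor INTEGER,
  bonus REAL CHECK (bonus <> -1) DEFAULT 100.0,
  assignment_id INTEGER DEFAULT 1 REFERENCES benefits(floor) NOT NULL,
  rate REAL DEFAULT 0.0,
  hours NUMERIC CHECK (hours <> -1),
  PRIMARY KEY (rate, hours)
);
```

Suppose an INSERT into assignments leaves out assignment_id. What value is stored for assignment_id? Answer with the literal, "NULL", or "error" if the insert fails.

assignment_id has an explicit DEFAULT 1.
When the column is omitted from an INSERT, that default is used.

1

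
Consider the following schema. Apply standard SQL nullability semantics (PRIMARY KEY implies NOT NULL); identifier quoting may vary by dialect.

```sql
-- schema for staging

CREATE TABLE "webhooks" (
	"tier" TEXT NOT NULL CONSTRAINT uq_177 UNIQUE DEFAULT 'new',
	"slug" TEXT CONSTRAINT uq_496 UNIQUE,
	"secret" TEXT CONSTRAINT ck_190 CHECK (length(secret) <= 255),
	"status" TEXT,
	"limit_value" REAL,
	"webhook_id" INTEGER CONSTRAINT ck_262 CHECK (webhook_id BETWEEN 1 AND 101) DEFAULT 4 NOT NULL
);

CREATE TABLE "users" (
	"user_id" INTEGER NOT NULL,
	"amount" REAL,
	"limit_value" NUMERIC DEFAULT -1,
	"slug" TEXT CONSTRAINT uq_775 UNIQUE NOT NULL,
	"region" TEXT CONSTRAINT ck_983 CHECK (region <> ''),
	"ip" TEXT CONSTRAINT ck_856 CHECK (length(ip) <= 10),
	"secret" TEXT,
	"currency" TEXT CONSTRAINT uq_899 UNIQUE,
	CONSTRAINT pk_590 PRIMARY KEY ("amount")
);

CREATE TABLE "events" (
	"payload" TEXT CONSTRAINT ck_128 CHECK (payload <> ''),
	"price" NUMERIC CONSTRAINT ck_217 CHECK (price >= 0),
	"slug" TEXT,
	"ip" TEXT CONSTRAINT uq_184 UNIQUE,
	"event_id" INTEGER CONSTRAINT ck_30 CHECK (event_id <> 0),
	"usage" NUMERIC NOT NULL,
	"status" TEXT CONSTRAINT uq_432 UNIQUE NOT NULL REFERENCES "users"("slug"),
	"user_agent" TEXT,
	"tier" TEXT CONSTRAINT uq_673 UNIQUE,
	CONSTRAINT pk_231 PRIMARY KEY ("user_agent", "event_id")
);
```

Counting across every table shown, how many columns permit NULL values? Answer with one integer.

14

webhooks: 4 nullable (slug, secret, status, limit_value — PK none and explicit NOT NULL columns excluded).
users: 5 nullable (limit_value, region, ip, secret, currency — PK (amount) and explicit NOT NULL columns excluded).
events: 5 nullable (payload, price, slug, ip, tier — PK (user_agent, event_id) and explicit NOT NULL columns excluded).
Total: 4 + 5 + 5 = 14.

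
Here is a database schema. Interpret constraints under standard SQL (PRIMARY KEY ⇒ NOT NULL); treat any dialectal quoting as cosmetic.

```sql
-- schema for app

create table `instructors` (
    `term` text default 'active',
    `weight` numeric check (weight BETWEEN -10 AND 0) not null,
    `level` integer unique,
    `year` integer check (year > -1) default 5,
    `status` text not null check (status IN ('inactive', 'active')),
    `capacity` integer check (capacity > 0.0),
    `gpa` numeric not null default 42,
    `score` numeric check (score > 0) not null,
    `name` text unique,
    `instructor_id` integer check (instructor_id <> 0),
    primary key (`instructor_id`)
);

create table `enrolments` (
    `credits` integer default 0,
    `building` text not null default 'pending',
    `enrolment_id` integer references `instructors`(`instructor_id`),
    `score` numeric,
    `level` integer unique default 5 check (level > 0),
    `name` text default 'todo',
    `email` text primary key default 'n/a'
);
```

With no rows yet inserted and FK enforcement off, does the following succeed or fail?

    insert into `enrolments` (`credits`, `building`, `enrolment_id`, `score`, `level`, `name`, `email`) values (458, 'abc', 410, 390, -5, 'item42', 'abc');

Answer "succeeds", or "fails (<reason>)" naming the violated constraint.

The value -5 for level violates CHECK (level > 0).

fails (CHECK on level)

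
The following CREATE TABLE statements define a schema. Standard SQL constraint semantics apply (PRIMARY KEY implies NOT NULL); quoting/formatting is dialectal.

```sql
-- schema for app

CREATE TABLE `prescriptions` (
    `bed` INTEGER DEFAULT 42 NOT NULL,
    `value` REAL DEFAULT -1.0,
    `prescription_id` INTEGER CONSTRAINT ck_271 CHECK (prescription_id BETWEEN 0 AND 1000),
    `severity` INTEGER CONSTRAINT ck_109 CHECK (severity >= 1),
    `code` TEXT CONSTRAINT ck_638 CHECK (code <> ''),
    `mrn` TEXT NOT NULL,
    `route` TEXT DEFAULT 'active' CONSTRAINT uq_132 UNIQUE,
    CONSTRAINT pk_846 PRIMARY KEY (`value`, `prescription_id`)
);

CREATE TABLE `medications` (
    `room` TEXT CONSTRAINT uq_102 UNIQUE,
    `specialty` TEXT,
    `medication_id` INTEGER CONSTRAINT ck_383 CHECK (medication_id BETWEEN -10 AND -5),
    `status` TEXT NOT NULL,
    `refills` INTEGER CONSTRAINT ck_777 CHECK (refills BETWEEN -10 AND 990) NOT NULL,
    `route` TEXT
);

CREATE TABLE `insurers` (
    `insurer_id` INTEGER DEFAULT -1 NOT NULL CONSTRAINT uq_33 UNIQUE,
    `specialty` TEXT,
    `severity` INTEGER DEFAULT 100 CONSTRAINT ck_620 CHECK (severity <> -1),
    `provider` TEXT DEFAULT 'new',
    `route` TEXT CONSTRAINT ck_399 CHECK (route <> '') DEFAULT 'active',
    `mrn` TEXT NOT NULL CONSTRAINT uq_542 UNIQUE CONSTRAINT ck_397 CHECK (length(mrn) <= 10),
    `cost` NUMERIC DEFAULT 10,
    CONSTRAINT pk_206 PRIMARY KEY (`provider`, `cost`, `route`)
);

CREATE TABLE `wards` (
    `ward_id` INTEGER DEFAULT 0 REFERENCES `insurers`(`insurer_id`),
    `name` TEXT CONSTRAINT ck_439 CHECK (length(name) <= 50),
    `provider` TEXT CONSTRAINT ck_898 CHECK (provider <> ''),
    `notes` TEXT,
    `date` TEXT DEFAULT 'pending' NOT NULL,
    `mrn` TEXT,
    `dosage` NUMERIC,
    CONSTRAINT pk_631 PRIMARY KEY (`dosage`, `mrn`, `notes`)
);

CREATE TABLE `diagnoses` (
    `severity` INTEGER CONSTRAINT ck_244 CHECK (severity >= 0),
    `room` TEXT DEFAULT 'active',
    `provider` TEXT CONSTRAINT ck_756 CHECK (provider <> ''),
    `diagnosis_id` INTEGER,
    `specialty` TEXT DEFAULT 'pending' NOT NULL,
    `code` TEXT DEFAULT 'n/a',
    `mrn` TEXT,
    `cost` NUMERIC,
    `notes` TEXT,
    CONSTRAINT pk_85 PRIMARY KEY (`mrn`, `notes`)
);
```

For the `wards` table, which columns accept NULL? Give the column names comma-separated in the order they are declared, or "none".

- ward_id: a foreign key column may be NULL unless separately constrained → nullable.
- name: CHECK does not forbid NULL (a CHECK constraint passes when its expression is NULL) → nullable.
- provider: CHECK does not forbid NULL (a CHECK constraint passes when its expression is NULL) → nullable.
- notes: part of the PRIMARY KEY, which implies NOT NULL → not nullable.
- date: declared NOT NULL → not nullable.
- mrn: part of the PRIMARY KEY, which implies NOT NULL → not nullable.
- dosage: part of the PRIMARY KEY, which implies NOT NULL → not nullable.

ward_id, name, provider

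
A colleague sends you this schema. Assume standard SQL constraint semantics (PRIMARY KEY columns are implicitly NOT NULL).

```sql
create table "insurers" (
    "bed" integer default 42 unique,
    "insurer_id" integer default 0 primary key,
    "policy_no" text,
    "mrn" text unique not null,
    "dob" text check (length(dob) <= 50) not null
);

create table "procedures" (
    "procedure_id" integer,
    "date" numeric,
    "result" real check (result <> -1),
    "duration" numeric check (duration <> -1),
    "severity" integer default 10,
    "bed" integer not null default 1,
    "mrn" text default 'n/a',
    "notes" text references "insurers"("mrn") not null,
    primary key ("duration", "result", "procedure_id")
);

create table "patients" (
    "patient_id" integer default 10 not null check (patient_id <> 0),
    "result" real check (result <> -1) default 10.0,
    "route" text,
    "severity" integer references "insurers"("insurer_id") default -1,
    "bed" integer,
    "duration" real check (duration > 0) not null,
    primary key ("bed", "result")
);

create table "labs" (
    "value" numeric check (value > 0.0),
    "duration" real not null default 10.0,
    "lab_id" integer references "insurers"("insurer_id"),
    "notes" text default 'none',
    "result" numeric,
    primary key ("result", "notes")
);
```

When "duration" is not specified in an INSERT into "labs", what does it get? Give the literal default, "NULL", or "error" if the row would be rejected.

duration has an explicit DEFAULT 10.0.
When the column is omitted from an INSERT, that default is used.

10.0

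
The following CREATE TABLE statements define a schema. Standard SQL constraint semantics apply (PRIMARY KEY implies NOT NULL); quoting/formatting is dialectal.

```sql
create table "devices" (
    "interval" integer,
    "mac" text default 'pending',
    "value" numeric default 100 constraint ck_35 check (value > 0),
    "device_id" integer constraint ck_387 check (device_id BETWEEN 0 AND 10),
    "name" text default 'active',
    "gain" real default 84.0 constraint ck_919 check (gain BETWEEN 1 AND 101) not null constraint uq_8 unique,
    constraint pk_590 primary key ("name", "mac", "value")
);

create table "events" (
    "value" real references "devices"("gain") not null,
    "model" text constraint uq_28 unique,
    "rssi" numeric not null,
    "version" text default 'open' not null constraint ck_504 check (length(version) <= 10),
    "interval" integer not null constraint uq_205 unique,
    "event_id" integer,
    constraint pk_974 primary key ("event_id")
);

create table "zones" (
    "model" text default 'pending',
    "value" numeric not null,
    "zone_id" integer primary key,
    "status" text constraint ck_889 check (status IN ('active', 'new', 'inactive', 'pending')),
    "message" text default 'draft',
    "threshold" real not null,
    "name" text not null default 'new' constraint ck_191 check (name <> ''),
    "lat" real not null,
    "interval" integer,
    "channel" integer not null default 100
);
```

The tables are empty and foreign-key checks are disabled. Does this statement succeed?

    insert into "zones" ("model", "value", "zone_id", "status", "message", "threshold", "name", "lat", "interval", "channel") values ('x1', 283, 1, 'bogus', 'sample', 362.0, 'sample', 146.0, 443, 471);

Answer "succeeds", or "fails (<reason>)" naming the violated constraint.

fails (CHECK on status)

The value 'bogus' for status violates CHECK (status IN ('active', 'new', 'inactive', 'pending')).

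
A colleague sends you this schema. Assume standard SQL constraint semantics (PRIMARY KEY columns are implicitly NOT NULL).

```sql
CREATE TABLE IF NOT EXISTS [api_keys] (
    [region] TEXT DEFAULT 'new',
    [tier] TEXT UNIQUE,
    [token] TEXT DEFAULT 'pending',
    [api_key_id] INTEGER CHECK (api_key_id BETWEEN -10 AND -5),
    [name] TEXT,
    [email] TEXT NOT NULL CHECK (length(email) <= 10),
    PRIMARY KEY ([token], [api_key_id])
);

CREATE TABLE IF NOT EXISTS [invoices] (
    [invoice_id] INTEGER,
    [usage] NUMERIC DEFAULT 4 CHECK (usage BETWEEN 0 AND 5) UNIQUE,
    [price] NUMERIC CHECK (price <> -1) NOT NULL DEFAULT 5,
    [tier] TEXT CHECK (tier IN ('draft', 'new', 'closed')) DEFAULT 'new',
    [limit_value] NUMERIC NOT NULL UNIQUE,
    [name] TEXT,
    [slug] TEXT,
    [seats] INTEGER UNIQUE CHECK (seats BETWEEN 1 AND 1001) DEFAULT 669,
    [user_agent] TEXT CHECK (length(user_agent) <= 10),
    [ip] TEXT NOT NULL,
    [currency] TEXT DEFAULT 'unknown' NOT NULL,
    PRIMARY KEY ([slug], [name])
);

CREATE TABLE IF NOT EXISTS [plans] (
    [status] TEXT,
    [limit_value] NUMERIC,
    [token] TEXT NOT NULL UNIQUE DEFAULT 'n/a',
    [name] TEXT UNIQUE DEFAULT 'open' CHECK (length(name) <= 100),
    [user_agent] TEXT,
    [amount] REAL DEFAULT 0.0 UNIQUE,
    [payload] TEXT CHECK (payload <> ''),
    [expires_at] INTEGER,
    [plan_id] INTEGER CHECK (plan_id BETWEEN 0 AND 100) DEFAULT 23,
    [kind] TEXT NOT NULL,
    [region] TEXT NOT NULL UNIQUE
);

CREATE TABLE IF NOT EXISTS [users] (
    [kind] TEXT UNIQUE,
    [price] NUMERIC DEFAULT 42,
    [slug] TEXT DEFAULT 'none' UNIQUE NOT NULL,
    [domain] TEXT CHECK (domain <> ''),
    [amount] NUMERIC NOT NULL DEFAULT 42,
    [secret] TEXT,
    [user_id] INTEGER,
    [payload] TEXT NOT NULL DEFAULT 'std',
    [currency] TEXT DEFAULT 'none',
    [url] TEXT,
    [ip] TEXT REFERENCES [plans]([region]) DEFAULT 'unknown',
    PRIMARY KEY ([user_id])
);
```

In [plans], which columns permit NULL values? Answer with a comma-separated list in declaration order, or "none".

status, limit_value, name, user_agent, amount, payload, expires_at, plan_id

- status: no NOT NULL constraint applies → nullable.
- limit_value: no NOT NULL constraint applies → nullable.
- token: declared NOT NULL → not nullable.
- name: CHECK does not forbid NULL (a CHECK constraint passes when its expression is NULL) → nullable.
- user_agent: no NOT NULL constraint applies → nullable.
- amount: UNIQUE does not imply NOT NULL → nullable.
- payload: CHECK does not forbid NULL (a CHECK constraint passes when its expression is NULL) → nullable.
- expires_at: no NOT NULL constraint applies → nullable.
- plan_id: CHECK does not forbid NULL (a CHECK constraint passes when its expression is NULL) → nullable.
- kind: declared NOT NULL → not nullable.
- region: declared NOT NULL → not nullable.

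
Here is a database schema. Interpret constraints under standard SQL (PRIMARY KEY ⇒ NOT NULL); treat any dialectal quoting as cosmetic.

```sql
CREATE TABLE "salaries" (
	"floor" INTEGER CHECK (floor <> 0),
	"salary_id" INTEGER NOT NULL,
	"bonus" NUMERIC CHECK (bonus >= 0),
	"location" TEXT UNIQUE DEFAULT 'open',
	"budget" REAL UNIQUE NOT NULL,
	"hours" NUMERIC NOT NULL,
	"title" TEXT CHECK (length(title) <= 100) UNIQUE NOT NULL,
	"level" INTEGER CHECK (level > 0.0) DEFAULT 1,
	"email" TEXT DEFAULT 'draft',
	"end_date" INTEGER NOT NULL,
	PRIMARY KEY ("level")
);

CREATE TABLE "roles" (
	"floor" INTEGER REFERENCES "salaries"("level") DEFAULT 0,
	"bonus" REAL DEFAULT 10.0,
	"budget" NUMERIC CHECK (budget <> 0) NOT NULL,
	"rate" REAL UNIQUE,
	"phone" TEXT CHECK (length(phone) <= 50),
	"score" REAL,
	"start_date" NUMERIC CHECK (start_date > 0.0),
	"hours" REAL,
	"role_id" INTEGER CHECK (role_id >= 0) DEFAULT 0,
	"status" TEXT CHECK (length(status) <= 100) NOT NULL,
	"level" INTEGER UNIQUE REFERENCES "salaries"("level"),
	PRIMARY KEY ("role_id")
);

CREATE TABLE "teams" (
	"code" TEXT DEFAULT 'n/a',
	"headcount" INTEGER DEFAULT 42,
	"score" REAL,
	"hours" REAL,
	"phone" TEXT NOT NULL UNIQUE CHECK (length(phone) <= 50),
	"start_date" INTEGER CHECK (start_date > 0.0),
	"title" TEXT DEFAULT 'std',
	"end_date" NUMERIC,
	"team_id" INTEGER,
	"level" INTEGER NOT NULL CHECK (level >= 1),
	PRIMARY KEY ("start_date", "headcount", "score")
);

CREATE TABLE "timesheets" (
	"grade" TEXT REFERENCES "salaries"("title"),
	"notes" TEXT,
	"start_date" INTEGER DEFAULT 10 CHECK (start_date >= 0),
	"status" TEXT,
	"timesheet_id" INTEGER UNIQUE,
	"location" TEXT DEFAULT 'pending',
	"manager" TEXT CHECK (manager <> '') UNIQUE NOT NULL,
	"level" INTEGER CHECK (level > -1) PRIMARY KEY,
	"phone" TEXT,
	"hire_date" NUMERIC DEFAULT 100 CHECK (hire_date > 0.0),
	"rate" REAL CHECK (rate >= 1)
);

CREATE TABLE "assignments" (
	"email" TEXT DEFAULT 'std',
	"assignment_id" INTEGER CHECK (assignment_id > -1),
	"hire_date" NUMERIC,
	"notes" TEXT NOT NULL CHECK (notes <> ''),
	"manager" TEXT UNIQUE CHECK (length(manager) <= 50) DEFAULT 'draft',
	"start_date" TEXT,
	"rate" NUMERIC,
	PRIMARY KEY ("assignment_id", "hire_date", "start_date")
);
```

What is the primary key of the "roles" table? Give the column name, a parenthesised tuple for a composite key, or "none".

role_id

role_id is declared PRIMARY KEY as a table-level PRIMARY KEY clause.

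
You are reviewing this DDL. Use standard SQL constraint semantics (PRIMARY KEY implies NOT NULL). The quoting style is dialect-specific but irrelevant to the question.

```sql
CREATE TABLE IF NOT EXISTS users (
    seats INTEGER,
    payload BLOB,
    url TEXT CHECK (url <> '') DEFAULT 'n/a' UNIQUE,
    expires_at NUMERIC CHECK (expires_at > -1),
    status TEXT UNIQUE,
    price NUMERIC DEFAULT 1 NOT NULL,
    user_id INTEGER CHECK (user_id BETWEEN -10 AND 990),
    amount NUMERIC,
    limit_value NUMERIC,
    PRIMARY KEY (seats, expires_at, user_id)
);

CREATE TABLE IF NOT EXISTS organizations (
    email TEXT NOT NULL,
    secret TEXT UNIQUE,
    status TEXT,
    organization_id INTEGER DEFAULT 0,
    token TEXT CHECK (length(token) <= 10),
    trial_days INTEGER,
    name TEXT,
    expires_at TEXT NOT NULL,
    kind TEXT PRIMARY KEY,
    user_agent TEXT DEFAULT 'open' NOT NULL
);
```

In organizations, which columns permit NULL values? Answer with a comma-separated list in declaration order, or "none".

secret, status, organization_id, token, trial_days, name

- email: declared NOT NULL → not nullable.
- secret: UNIQUE does not imply NOT NULL → nullable.
- status: no NOT NULL constraint applies → nullable.
- organization_id: DEFAULT only fills an omitted column; an explicit NULL is still allowed → nullable.
- token: CHECK does not forbid NULL (a CHECK constraint passes when its expression is NULL) → nullable.
- trial_days: no NOT NULL constraint applies → nullable.
- name: no NOT NULL constraint applies → nullable.
- expires_at: declared NOT NULL → not nullable.
- kind: part of the PRIMARY KEY, which implies NOT NULL → not nullable.
- user_agent: declared NOT NULL → not nullable.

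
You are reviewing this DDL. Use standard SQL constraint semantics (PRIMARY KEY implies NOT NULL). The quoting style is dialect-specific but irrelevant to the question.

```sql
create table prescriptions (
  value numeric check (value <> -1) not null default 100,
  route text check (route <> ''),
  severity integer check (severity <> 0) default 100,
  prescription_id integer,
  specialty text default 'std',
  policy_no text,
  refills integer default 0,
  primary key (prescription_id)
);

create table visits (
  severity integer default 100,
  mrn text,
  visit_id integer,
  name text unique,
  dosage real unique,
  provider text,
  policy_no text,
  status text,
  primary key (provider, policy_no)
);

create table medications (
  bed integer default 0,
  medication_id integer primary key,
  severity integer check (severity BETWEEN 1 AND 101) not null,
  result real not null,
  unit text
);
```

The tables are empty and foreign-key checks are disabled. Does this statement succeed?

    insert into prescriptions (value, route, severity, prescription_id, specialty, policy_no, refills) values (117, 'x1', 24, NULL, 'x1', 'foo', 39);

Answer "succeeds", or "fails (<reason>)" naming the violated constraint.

prescription_id is explicitly set to NULL, but prescription_id is part of the PRIMARY KEY (implied NOT NULL).

fails (NOT NULL on prescription_id)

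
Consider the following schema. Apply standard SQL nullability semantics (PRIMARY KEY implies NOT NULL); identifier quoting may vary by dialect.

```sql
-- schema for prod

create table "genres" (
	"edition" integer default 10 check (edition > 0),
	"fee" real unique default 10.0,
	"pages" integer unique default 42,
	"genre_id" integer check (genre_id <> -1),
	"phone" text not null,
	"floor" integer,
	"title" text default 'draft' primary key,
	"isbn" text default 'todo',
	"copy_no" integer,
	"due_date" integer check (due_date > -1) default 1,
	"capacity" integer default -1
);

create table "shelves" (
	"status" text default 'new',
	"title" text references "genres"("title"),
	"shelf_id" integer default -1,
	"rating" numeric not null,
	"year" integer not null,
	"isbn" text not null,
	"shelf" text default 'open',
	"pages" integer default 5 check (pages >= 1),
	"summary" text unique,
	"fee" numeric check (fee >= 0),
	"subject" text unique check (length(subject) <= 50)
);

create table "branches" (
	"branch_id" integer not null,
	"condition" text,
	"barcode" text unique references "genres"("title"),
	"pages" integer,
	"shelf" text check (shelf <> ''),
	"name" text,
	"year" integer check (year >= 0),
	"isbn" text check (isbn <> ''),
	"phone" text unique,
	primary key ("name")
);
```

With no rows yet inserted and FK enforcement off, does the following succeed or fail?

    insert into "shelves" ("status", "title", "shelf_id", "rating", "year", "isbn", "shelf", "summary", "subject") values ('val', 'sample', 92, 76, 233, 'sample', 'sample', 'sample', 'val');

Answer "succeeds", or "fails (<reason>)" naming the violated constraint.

succeeds

NOT NULL columns: isbn is supplied; rating is supplied; year is supplied.
CHECK constraints: 'val' satisfies (length(subject) <= 50).
No constraint is violated.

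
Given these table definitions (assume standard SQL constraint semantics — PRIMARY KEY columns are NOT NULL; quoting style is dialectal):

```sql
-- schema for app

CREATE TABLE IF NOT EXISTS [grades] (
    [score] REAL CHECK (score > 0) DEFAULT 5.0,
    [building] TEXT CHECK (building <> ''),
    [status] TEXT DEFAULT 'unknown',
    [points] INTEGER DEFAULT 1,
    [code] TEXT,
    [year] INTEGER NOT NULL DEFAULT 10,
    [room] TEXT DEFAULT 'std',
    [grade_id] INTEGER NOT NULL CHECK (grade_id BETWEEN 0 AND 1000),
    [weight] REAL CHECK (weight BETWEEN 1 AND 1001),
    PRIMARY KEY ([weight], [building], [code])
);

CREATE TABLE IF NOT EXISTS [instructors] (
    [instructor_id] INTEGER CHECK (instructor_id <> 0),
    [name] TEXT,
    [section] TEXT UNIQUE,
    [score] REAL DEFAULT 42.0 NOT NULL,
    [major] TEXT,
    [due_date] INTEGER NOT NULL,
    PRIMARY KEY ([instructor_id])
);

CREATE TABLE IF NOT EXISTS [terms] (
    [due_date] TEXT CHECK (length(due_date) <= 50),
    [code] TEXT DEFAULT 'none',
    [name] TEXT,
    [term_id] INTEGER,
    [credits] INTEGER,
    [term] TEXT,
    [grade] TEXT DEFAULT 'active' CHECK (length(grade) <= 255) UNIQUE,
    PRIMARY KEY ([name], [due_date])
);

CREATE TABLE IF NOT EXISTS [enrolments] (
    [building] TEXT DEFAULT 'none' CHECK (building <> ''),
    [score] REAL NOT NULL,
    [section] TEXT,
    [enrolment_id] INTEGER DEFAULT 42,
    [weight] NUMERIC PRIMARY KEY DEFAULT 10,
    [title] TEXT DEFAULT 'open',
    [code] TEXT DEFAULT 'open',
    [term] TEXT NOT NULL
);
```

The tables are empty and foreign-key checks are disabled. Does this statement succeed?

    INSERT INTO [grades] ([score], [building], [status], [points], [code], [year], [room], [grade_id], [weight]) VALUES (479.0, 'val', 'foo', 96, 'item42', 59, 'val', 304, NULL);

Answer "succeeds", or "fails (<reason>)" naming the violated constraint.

weight is explicitly set to NULL, but weight is part of the PRIMARY KEY (implied NOT NULL).

fails (NOT NULL on weight)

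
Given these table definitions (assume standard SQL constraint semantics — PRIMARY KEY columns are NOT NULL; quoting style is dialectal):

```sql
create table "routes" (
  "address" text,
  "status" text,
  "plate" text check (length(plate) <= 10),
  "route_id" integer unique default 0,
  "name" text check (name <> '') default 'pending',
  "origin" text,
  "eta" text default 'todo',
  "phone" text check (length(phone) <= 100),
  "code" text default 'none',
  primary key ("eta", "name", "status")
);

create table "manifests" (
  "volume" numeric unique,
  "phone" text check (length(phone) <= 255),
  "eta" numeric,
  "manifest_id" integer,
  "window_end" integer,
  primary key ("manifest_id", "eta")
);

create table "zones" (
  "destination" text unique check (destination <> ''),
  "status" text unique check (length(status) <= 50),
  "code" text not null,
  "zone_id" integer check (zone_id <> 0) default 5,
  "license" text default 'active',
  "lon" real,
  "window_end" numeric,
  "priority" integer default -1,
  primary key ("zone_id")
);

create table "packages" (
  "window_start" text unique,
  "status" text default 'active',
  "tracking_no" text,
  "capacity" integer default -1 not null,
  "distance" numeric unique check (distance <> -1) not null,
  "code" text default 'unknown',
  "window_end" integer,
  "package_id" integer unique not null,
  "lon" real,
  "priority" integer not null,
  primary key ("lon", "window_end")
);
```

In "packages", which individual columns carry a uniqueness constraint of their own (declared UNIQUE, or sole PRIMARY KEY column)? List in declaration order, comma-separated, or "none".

window_start, distance, package_id

- window_start: declared UNIQUE → unique.
- status: no UNIQUE or single-column PK constraint.
- tracking_no: no UNIQUE or single-column PK constraint.
- capacity: no UNIQUE or single-column PK constraint.
- distance: declared UNIQUE → unique.
- code: no UNIQUE or single-column PK constraint.
- window_end: part of a composite PRIMARY KEY — only the tuple is unique, not this column on its own.
- package_id: declared UNIQUE → unique.
- lon: part of a composite PRIMARY KEY — only the tuple is unique, not this column on its own.
- priority: no UNIQUE or single-column PK constraint.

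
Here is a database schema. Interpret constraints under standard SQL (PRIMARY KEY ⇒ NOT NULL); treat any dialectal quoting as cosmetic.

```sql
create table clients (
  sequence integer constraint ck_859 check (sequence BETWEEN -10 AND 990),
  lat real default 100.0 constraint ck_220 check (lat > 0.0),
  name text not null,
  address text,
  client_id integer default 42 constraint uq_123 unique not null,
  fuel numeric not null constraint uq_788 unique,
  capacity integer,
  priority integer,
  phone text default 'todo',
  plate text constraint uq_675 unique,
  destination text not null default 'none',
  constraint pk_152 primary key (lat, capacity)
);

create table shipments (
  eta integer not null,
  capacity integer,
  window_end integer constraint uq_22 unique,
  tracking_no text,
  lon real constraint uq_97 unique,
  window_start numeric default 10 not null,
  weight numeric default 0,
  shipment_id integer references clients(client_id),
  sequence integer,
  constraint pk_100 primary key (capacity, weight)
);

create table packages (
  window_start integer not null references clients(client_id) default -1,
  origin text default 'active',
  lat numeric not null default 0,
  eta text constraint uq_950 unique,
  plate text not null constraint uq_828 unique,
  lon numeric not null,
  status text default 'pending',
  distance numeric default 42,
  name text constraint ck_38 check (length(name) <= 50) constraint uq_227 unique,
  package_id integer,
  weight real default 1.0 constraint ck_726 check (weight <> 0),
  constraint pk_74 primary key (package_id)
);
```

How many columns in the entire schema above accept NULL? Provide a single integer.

clients: 5 nullable (sequence, address, priority, phone, plate — PK (lat, capacity) and explicit NOT NULL columns excluded).
shipments: 5 nullable (window_end, tracking_no, lon, shipment_id, sequence — PK (capacity, weight) and explicit NOT NULL columns excluded).
packages: 6 nullable (origin, eta, status, distance, name, weight — PK (package_id) and explicit NOT NULL columns excluded).
Total: 5 + 5 + 6 = 16.

16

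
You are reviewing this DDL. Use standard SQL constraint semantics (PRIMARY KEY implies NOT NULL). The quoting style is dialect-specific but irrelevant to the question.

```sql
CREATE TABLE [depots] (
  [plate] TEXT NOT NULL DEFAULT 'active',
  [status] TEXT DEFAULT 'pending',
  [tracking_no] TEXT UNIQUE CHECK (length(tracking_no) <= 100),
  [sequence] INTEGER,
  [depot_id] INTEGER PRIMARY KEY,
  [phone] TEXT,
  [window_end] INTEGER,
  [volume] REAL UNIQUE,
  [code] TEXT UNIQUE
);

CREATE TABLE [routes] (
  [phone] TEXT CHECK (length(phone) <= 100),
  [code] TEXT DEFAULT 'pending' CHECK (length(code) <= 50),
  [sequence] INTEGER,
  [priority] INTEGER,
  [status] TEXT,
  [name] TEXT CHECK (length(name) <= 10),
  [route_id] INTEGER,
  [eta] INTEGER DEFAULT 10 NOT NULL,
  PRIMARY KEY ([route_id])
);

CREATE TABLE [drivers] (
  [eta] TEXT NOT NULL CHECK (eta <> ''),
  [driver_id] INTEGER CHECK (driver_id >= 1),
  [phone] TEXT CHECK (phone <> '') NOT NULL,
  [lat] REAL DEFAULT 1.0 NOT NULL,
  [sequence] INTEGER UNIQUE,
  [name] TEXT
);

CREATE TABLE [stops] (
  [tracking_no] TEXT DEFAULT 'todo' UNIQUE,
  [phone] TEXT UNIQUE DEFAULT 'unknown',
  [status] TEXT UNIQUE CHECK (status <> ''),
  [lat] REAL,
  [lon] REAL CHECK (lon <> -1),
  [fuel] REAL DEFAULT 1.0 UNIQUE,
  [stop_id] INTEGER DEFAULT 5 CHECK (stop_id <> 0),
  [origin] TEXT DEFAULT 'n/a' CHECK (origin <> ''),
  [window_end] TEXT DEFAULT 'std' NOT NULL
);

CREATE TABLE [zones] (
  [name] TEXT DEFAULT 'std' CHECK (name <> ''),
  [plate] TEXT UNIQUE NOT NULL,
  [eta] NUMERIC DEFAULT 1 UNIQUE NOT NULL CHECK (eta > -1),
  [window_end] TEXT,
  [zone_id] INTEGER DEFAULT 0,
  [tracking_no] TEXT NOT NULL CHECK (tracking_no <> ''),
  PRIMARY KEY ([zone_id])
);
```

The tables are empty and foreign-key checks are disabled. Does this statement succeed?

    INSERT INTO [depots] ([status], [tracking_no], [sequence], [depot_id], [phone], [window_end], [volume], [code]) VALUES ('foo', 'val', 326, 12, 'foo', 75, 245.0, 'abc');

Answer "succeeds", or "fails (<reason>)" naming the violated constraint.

NOT NULL columns: depot_id is supplied; plate defaults to 'active'.
CHECK constraints: 'val' satisfies (length(tracking_no) <= 100).
No constraint is violated.

succeeds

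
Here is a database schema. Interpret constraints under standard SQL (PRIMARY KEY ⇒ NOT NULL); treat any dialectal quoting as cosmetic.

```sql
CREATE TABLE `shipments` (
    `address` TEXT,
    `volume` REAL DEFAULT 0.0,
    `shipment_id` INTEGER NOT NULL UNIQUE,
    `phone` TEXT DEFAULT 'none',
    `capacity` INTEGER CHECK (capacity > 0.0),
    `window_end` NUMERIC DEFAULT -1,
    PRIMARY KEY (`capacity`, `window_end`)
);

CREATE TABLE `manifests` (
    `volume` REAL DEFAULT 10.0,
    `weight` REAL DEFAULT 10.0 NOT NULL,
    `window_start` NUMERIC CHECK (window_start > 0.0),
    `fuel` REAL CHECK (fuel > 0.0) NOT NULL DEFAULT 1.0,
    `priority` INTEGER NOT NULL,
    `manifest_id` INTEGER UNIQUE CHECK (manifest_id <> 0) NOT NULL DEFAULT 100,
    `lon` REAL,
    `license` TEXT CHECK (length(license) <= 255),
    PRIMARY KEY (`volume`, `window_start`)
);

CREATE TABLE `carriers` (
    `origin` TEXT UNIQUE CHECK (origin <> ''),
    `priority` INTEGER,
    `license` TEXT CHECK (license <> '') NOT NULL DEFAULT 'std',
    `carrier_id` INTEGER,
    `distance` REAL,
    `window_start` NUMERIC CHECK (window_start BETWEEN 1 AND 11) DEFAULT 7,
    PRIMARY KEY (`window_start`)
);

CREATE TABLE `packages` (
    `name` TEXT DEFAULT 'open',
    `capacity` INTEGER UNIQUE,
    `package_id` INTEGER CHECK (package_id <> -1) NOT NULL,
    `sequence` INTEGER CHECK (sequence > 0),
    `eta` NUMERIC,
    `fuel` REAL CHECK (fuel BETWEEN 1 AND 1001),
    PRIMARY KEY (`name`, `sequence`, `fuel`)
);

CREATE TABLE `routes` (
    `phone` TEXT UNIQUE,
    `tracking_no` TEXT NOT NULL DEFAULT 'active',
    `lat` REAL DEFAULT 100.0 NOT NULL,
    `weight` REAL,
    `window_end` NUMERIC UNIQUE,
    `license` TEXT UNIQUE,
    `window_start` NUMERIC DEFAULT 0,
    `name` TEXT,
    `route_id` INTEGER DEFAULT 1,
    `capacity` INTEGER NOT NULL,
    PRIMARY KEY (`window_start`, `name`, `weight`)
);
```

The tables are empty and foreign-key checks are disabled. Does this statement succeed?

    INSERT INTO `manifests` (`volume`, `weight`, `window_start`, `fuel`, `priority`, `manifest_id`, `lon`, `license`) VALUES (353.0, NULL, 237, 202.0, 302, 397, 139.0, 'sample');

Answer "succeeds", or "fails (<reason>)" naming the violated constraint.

fails (NOT NULL on weight)

weight is explicitly set to NULL, but weight is declared NOT NULL.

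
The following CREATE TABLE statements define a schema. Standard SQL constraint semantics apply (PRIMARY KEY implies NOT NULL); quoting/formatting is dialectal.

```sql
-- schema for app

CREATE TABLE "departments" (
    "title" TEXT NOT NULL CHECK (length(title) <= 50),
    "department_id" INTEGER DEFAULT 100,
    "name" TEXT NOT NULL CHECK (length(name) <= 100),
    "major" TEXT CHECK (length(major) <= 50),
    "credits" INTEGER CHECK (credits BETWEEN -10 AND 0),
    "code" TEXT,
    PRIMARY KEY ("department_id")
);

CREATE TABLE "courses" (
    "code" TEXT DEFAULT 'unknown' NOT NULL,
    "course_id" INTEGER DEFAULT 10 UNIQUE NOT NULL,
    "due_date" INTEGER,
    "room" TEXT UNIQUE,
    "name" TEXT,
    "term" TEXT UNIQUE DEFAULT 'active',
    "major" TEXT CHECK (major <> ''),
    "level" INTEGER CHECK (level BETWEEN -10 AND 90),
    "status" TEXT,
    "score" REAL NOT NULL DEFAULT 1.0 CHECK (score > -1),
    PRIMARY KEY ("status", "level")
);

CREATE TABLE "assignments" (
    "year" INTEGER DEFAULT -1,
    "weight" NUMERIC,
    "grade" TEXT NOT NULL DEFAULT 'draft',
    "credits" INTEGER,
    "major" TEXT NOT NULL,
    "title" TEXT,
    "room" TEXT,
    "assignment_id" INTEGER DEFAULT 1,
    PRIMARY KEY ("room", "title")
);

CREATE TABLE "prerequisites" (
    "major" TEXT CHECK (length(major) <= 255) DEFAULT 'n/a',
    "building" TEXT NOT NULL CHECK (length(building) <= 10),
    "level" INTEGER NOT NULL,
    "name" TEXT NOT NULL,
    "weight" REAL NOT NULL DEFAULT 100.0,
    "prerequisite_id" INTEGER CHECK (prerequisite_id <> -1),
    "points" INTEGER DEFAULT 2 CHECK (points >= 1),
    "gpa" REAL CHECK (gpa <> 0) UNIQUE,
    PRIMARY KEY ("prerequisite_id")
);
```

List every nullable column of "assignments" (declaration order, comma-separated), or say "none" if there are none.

- year: DEFAULT only fills an omitted column; an explicit NULL is still allowed → nullable.
- weight: no NOT NULL constraint applies → nullable.
- grade: declared NOT NULL → not nullable.
- credits: no NOT NULL constraint applies → nullable.
- major: declared NOT NULL → not nullable.
- title: part of the PRIMARY KEY, which implies NOT NULL → not nullable.
- room: part of the PRIMARY KEY, which implies NOT NULL → not nullable.
- assignment_id: DEFAULT only fills an omitted column; an explicit NULL is still allowed → nullable.

year, weight, credits, assignment_id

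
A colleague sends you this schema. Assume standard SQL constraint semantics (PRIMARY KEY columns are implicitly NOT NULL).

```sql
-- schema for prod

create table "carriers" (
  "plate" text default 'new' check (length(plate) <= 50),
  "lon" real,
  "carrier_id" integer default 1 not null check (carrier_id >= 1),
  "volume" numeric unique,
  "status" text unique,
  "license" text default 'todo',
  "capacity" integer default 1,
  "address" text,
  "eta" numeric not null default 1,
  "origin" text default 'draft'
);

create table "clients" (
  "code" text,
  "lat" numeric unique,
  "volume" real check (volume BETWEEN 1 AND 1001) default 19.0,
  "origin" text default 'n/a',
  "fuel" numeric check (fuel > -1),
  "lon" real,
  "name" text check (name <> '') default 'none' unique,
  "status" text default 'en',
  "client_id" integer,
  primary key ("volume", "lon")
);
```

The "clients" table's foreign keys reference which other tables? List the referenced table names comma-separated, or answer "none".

none

No column in clients has a REFERENCES clause.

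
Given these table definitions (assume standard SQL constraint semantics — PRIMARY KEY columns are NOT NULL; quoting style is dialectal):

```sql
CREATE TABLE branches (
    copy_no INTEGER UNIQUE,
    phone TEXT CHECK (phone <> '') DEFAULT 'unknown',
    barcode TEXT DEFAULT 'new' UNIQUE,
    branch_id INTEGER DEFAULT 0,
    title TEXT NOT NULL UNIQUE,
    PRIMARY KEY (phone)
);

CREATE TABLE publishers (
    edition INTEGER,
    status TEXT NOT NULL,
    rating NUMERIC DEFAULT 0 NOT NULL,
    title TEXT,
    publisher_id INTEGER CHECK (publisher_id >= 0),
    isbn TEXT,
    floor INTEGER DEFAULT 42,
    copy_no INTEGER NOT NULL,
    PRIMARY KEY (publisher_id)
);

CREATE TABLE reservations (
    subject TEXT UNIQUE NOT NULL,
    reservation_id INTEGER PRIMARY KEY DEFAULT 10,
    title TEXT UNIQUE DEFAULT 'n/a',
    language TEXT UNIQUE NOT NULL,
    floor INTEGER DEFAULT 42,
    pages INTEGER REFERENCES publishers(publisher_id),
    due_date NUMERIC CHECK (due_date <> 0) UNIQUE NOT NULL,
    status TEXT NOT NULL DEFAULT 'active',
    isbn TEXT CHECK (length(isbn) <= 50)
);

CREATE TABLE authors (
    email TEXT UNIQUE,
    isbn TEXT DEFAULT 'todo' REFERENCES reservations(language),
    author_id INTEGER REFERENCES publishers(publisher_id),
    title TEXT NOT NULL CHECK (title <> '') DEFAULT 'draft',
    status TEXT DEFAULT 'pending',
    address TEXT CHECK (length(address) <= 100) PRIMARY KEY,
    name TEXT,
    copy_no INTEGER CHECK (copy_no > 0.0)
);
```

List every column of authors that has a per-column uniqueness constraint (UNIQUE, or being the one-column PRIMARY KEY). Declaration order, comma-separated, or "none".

email, address

- email: declared UNIQUE → unique.
- isbn: no UNIQUE or single-column PK constraint.
- author_id: no UNIQUE or single-column PK constraint.
- title: no UNIQUE or single-column PK constraint.
- status: no UNIQUE or single-column PK constraint.
- address: single-column PRIMARY KEY → unique.
- name: no UNIQUE or single-column PK constraint.
- copy_no: no UNIQUE or single-column PK constraint.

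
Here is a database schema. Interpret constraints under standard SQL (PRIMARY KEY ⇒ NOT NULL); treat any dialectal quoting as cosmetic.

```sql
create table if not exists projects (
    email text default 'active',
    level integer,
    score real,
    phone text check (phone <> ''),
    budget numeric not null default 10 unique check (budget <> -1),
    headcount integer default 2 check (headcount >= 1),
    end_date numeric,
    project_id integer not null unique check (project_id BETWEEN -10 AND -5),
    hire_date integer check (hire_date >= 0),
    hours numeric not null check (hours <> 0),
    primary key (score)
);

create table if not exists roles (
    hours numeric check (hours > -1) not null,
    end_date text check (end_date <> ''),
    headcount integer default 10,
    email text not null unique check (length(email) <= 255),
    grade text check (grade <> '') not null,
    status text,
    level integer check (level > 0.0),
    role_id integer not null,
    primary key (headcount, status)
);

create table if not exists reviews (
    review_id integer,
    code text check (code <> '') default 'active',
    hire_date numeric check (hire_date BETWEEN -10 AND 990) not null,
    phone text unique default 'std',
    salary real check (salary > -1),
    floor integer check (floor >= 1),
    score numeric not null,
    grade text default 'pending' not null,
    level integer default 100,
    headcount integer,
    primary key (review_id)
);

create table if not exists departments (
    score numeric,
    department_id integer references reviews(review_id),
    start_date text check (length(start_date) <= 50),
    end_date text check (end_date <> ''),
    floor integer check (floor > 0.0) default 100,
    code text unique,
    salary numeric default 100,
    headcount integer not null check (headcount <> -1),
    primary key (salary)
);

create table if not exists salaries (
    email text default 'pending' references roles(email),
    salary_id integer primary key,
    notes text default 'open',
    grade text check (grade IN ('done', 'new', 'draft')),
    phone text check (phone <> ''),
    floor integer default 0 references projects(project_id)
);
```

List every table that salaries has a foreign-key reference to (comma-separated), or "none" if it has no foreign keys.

- email REFERENCES roles(email).
- floor REFERENCES projects(project_id).

roles, projects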